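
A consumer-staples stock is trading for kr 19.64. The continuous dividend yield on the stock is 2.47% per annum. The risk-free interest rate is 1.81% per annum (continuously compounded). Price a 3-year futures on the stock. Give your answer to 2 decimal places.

F = S·e^((r − q)T) = 19.64 · e^((0.0181 − 0.0247) × 3)
= 19.64 · e^-0.019800 = 19.64 × 0.980395
F = kr 19.25

kr 19.25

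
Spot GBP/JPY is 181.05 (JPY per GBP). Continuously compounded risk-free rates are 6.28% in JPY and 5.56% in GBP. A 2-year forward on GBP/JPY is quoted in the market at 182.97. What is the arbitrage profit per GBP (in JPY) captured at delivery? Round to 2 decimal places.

0.71 per GBP (in JPY)

Fair forward: F* = S·e^(carry·T), with carry = (r_JPY − r_GBP) = 0.0628 − 0.0556 = 0.0072
F* = 181.05 · e^(0.0072 × 2) = 181.05 · e^0.014400 = 181.05 × 1.014504 = 183.6759
Market 182.97 < fair 183.6759: forward underpriced → reverse cash-and-carry (short spot, go long the forward).
At maturity, profit = |F_mkt − F*| = |182.97 − 183.6759| = 0.71 per GBP (in JPY)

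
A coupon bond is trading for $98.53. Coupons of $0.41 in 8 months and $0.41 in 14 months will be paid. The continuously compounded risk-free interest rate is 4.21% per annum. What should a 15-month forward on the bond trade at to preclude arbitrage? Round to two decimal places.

PV(coupons) I = 0.41·e^(−0.0421·8/12) + 0.41·e^(−0.0421·14/12)
I = 0.3987 + 0.3903 = 0.7890
F = (S − I)·e^(rT) = (98.53 − 0.7890) · e^(0.0421·15/12)
= 97.7410 · e^0.052625 = 97.7410 × 1.054034 = $103.02

$103.02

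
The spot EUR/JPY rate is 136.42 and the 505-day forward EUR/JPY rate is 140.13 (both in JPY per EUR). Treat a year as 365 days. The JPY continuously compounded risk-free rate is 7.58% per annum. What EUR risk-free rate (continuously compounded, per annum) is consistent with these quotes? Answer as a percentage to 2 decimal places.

F = S·e^((r_JPY − r_EUR)T) ⇒ r_EUR = r_JPY − ln(F/S)/T
ln(140.13/136.42) = 0.026832; /(505/365) = 0.019393
r_EUR = 0.0758 − 0.019393 = 0.056407
r_EUR = 5.64%

5.64%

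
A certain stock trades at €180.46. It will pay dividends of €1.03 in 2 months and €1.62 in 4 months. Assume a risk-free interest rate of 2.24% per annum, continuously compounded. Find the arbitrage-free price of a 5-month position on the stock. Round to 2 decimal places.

PV(dividends) I = 1.03·e^(−0.0224·2/12) + 1.62·e^(−0.0224·4/12)
I = 1.0262 + 1.6079 = 2.6341
F = (S − I)·e^(rT) = (180.46 − 2.6341) · e^(0.0224·5/12)
= 177.8259 · e^0.009333 = 177.8259 × 1.009377 = €179.49

€179.49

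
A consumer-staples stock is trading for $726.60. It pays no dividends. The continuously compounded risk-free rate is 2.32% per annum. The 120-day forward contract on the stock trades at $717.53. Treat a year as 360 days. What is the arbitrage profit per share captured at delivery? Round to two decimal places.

Fair forward: F* = S·e^(carry·T), with carry = r = 0.0232
F* = 726.60 · e^(0.0232 × 120/360) = 726.60 · e^0.007733 = 726.60 × 1.007763 = $732.2406
Market $717.53 < fair $732.2406: forward underpriced → reverse cash-and-carry (short spot, go long the forward).
At maturity, profit = |F_mkt − F*| = |717.53 − 732.2406| = $14.71 per share

$14.71 per share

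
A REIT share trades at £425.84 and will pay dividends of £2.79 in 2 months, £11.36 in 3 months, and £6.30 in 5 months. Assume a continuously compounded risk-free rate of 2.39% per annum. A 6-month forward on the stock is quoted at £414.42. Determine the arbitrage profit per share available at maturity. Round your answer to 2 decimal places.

£4.01 per share

PV(dividends) I = 2.79·e^(−0.0239·2/12) + 11.36·e^(−0.0239·3/12) + 6.30·e^(−0.0239·5/12) = 20.3088
Fair forward F* = (S − I)·e^(rT) = (425.84 − 20.3088)·e^0.011950 = 405.5312 × 1.012022 = 410.4065
Market £414.42 > fair 410.4065: forward overpriced → cash-and-carry (borrow at r, buy the stock and collect the dividends, short the forward).
Profit at T = |F_mkt − F*| = |414.42 − 410.4065| = £4.01 per share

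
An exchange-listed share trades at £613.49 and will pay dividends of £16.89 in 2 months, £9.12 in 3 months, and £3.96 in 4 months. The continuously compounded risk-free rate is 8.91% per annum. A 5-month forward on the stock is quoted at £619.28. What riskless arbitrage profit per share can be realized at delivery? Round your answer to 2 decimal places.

PV(dividends) I = 16.89·e^(−0.0891·2/12) + 9.12·e^(−0.0891·3/12) + 3.96·e^(−0.0891·4/12) = 29.4043
Fair forward F* = (S − I)·e^(rT) = (613.49 − 29.4043)·e^0.037125 = 584.0857 × 1.037823 = 606.1776
Market £619.28 > fair 606.1776: forward overpriced → cash-and-carry (borrow at r, buy the stock and collect the dividends, short the forward).
Profit at T = |F_mkt − F*| = |619.28 − 606.1776| = £13.10 per share

£13.10 per share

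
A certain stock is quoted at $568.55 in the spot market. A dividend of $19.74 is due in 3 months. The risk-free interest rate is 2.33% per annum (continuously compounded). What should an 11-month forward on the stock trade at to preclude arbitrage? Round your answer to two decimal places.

PV(dividends) I = 19.74·e^(−0.0233·3/12)
I = 19.6253
F = (S − I)·e^(rT) = (568.55 − 19.6253) · e^(0.0233·11/12)
= 548.9247 · e^0.021358 = 548.9247 × 1.021588 = $560.77

$560.77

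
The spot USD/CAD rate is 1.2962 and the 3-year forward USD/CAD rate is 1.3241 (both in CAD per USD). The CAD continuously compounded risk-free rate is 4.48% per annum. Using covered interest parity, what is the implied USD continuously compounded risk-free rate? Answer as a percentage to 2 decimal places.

3.77%

F = S·e^((r_CAD − r_USD)T) ⇒ r_USD = r_CAD − ln(F/S)/T
ln(1.3241/1.2962) = 0.021296; /(3) = 0.007099
r_USD = 0.0448 − 0.007099 = 0.037701
r_USD = 3.77%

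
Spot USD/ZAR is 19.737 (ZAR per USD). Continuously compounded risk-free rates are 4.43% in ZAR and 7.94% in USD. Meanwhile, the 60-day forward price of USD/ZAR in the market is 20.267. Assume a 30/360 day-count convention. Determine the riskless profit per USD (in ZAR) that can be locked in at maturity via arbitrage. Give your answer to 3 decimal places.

Fair forward: F* = S·e^(carry·T), with carry = (r_ZAR − r_USD) = 0.0443 − 0.0794 = -0.0351
F* = 19.737 · e^(-0.0351 × 60/360) = 19.737 · e^-0.005850 = 19.737 × 0.994167 = 19.6219
Market 20.267 > fair 19.6219: forward overpriced → cash-and-carry (buy spot, short the forward).
At maturity, profit = |F_mkt − F*| = |20.267 − 19.6219| = 0.645 per USD (in ZAR)

0.645 per USD (in ZAR)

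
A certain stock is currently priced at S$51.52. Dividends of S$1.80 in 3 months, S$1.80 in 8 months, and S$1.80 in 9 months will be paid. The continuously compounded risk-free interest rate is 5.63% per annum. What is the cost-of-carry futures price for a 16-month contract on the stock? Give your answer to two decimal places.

PV(dividends) I = 1.80·e^(−0.0563·3/12) + 1.80·e^(−0.0563·8/12) + 1.80·e^(−0.0563·9/12)
I = 1.7748 + 1.7337 + 1.7256 = 5.2341
F = (S − I)·e^(rT) = (51.52 − 5.2341) · e^(0.0563·16/12)
= 46.2859 · e^0.075067 = 46.2859 × 1.077956 = S$49.89

S$49.89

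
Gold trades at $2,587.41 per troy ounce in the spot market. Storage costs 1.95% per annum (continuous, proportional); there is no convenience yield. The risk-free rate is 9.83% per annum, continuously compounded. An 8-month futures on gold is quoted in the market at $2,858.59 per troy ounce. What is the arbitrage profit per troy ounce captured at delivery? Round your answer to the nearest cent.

Fair futures: F* = S·e^(carry·T), with carry = (r + u) = 0.0983 + 0.0195 = 0.1178
F* = 2587.41 · e^(0.1178 × 8/12) = 2587.41 · e^0.07853333 = 2587.41 × 1.08169941 = $2798.7999
Market $2858.59 > fair $2798.7999: forward overpriced → cash-and-carry (buy spot, short the forward).
At maturity, profit = |F_mkt − F*| = |2858.59 − 2798.7999| = $59.79 per troy ounce

$59.79 per troy ounce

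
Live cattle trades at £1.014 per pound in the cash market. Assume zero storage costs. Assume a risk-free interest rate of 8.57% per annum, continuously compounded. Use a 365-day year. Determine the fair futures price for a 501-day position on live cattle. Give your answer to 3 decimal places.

F = S·e^(rT) = 1.014 · e^(0.0857 × 501/365) = 1.014 · e^0.117632
= 1.014 × 1.124830 = £1.141 per pound

£1.141 per pound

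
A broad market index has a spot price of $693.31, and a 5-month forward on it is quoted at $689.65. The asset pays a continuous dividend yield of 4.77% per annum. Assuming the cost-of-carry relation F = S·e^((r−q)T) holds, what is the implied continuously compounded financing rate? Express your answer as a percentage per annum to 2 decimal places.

3.50%

From F = S·e^((r−q)T): (r − q) = ln(F/S)/T
ln(689.65/693.31) = ln(0.994721) = -0.005293
(r − q) = -0.005293 / (5/12) = -0.012703
r = ln(F/S)/T + q = -0.012703 + 0.0477 = 0.034997
r = 3.50%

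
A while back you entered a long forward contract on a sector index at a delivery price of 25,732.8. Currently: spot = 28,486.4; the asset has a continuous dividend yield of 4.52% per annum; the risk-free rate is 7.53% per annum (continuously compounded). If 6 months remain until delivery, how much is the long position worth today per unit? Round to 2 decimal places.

Current fair forward for the remaining 6 months: F = S·e^((r − q)·T), (r − q) = 0.0753 − 0.0452 = 0.0301
F = 28486.4 · e^(0.0301 × 6/12) = 28486.4 × 1.01516382 = 28918.3626
Value of long forward = (F − K)·e^(−rT) = (28918.3626 − 25732.8) · e^(−0.0753·6/12)
= 3185.5626 × 0.96304995 = 3067.86

3067.86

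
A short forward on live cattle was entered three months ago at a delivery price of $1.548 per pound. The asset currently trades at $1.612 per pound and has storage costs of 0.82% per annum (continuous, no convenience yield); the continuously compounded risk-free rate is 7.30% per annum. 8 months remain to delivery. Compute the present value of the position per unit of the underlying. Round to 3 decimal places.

-$0.146 per pound

Current fair forward for the remaining 8 months: F = S·e^((r + u)·T), (r + u) = 0.0730 + 0.0082 = 0.0812
F = 1.612 · e^(0.0812 × 8/12) = 1.612 × 1.055625 = 1.7017
Value of long forward = (F − K)·e^(−rT) = (1.7017 − 1.548) · e^(−0.0730·8/12)
= 0.1537 × 0.952499 = 0.146
Short position value = −(long value) = -$0.146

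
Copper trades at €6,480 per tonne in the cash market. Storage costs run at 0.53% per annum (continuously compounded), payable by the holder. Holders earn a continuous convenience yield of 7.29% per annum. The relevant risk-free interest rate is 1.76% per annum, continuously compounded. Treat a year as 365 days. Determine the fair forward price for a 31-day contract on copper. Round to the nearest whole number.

Net carry = r + u − y = 0.0176 + 0.0053 − 0.0729 = -0.0500
F = S·e^((r+u−y)T) = 6480 · e^(-0.0500 × 31/365) = 6480 · e^-0.004247
= 6480 × 0.995762 = €6,453 per tonne

€6,453 per tonne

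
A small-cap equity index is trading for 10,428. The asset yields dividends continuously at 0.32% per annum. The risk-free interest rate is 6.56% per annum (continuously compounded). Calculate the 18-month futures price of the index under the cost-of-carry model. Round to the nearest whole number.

F = S·e^((r − q)T) = 10428 · e^((0.0656 − 0.0032) × 18/12)
= 10428 · e^0.093600 = 10428 × 1.098120
F = 11,451

11,451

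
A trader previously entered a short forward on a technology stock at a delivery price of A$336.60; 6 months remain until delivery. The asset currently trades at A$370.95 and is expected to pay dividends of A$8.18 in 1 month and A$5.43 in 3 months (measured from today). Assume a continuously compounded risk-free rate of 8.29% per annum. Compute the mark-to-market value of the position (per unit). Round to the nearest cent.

PV(remaining dividends) I = 8.18·e^(−0.0829·1/12) + 5.43·e^(−0.0829·3/12) = 13.4423
Current forward F = (S − I)·e^(rT) = (370.95 − 13.4423)·e^(0.0829·6/12) = 357.5077 × 1.042321 = 372.6378
Value (long) = (F − K)·e^(−rT) = (372.6378 − 336.60) × 0.959397 = 34.5746
Short position value = −(long value) = -A$34.57

-A$34.57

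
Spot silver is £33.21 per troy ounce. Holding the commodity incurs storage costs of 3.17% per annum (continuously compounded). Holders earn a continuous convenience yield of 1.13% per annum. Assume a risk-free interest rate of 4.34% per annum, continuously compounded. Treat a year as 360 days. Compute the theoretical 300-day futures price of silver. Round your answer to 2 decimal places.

Net carry = r + u − y = 0.0434 + 0.0317 − 0.0113 = 0.0638
F = S·e^((r+u−y)T) = 33.21 · e^(0.0638 × 300/360) = 33.21 · e^0.053167
= 33.21 × 1.054606 = £35.02 per troy ounce

£35.02 per troy ounce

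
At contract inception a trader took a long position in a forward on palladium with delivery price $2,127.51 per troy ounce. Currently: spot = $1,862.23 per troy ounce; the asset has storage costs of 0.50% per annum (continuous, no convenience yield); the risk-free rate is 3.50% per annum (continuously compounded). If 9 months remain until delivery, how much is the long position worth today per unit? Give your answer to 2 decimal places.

-$203.16 per troy ounce

Current fair forward for the remaining 9 months: F = S·e^((r + u)·T), (r + u) = 0.0350 + 0.0050 = 0.0400
F = 1862.23 · e^(0.0400 × 9/12) = 1862.23 × 1.03045453 = 1918.9433
Value of long forward = (F − K)·e^(−rT) = (1918.9433 − 2127.51) · e^(−0.0350·9/12)
= -208.5667 × 0.97409154 = -203.16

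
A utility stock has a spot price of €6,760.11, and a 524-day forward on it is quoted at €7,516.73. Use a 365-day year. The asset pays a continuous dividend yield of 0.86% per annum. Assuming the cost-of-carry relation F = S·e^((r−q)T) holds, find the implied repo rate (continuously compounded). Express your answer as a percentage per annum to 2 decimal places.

From F = S·e^((r−q)T): (r − q) = ln(F/S)/T
ln(7516.73/6760.11) = ln(1.111924) = 0.106092
(r − q) = 0.106092 / (524/365) = 0.073900
r = ln(F/S)/T + q = 0.073900 + 0.0086 = 0.082500
r = 8.25%

8.25%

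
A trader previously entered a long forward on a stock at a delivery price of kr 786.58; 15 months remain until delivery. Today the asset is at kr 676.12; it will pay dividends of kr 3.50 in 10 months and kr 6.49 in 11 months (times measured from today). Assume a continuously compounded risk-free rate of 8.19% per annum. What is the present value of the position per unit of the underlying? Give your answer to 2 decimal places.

PV(remaining dividends) I = 3.50·e^(−0.0819·10/12) + 6.49·e^(−0.0819·11/12) = 9.2897
Current forward F = (S − I)·e^(rT) = (676.12 − 9.2897)·e^(0.0819·15/12) = 666.8303 × 1.107799 = 738.7139
Value (long) = (F − K)·e^(−rT) = (738.7139 − 786.58) × 0.902691 = -43.2083
Value = -kr 43.21

-kr 43.21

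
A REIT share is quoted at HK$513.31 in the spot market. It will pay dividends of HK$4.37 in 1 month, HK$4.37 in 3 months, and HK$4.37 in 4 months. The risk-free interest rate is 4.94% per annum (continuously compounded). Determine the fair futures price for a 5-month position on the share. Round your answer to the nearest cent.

HK$510.75

PV(dividends) I = 4.37·e^(−0.0494·1/12) + 4.37·e^(−0.0494·3/12) + 4.37·e^(−0.0494·4/12)
I = 4.3520 + 4.3164 + 4.2986 = 12.9670
F = (S − I)·e^(rT) = (513.31 − 12.9670) · e^(0.0494·5/12)
= 500.3430 · e^0.020583 = 500.3430 × 1.020796 = HK$510.75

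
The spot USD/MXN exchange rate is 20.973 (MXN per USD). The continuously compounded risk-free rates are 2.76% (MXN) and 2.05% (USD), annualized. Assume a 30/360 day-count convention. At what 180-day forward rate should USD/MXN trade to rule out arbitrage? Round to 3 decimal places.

F = S·e^((r_MXN − r_USD)T) = 20.973 · e^((0.0276 − 0.0205) × 180/360)
= 20.973 · e^0.003550 = 20.973 × 1.003556
F = 21.048 MXN per USD

21.048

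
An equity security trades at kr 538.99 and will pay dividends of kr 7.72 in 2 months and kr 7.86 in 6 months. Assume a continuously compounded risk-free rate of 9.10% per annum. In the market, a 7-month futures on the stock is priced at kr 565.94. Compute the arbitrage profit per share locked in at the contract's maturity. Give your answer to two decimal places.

PV(dividends) I = 7.72·e^(−0.0910·2/12) + 7.86·e^(−0.0910·6/12) = 15.1142
Fair futures F* = (S − I)·e^(rT) = (538.99 − 15.1142)·e^0.053083 = 523.8758 × 1.054517 = 552.4359
Market kr 565.94 > fair 552.4359: forward overpriced → cash-and-carry (borrow at r, buy the stock and collect the dividends, short the forward).
Profit at T = |F_mkt − F*| = |565.94 − 552.4359| = kr 13.50 per share

kr 13.50 per share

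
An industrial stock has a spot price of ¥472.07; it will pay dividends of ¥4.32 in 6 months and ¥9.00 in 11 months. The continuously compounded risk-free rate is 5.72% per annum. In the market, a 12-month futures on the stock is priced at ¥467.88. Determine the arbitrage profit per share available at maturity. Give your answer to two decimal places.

PV(dividends) I = 4.32·e^(−0.0572·6/12) + 9.00·e^(−0.0572·11/12) = 12.7385
Fair futures F* = (S − I)·e^(rT) = (472.07 − 12.7385)·e^0.057200 = 459.3315 × 1.058868 = 486.3714
Market ¥467.88 < fair 486.3714: forward underpriced → reverse cash-and-carry (short the stock, invest proceeds at r, pay the dividends, go long the forward).
Profit at T = |F_mkt − F*| = |467.88 − 486.3714| = ¥18.49 per share

¥18.49 per share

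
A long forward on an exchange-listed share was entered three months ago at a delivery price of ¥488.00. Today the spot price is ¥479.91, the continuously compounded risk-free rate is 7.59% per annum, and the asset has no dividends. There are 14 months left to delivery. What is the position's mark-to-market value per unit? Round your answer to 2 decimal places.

¥33.26

Current fair forward for the remaining 14 months: F = S·e^(r·T), r = 0.0759
F = 479.91 · e^(0.0759 × 14/12) = 479.91 × 1.092589 = 524.3444
Value of long forward = (F − K)·e^(−rT) = (524.3444 − 488.00) · e^(−0.0759·14/12)
= 36.3444 × 0.915257 = 33.26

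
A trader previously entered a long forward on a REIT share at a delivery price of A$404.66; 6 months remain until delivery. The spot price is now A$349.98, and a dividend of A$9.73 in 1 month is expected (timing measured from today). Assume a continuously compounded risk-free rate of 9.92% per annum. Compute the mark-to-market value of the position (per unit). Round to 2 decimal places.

-A$44.75

PV(remaining dividends) I = 9.73·e^(−0.0992·1/12) = 9.6499
Current forward F = (S − I)·e^(rT) = (349.98 − 9.6499)·e^(0.0992·6/12) = 340.3301 × 1.050851 = 357.6362
Value (long) = (F − K)·e^(−rT) = (357.6362 − 404.66) × 0.951610 = -44.7483
Value = -A$44.75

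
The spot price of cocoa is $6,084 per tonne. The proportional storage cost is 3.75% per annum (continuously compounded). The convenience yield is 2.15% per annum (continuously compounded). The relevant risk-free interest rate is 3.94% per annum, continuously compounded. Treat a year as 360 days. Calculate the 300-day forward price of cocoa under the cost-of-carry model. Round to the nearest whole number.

Net carry = r + u − y = 0.0394 + 0.0375 − 0.0215 = 0.0554
F = S·e^((r+u−y)T) = 6084 · e^(0.0554 × 300/360) = 6084 · e^0.046167
= 6084 × 1.047249 = $6,371 per tonne

$6,371 per tonne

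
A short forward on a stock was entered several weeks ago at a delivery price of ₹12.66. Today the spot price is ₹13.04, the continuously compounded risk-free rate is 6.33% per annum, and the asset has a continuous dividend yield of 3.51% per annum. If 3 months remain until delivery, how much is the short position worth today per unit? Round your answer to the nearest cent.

Current fair forward for the remaining 3 months: F = S·e^((r − q)·T), (r − q) = 0.0633 − 0.0351 = 0.0282
F = 13.04 · e^(0.0282 × 3/12) = 13.04 × 1.007075 = 13.1323
Value of long forward = (F − K)·e^(−rT) = (13.1323 − 12.66) · e^(−0.0633·3/12)
= 0.4723 × 0.984300 = 0.46
Short position value = −(long value) = -₹0.46

-₹0.46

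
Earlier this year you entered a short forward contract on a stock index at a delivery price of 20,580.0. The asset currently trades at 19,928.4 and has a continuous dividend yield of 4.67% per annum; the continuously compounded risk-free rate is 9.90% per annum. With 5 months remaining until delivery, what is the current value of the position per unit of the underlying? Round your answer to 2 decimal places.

Current fair forward for the remaining 5 months: F = S·e^((r − q)·T), (r − q) = 0.0990 − 0.0467 = 0.0523
F = 19928.4 · e^(0.0523 × 5/12) = 19928.4 × 1.02203084 = 20367.4394
Value of long forward = (F − K)·e^(−rT) = (20367.4394 − 20580.0) · e^(−0.0990·5/12)
= -212.5606 × 0.95958920 = -203.97
Short position value = −(long value) = 203.97

203.97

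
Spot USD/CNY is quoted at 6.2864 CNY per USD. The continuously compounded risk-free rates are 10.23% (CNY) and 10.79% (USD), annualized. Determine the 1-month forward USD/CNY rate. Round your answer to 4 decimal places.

6.2835

F = S·e^((r_CNY − r_USD)T) = 6.2864 · e^((0.1023 − 0.1079) × 1/12)
= 6.2864 · e^-0.000467 = 6.2864 × 0.999533
F = 6.2835 CNY per USD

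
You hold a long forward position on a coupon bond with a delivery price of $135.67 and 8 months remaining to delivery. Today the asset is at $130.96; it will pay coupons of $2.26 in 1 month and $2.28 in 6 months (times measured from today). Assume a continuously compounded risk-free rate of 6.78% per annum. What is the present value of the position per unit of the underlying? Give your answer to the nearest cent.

-$3.17

PV(remaining coupons) I = 2.26·e^(−0.0678·1/12) + 2.28·e^(−0.0678·6/12) = 4.4513
Current forward F = (S − I)·e^(rT) = (130.96 − 4.4513)·e^(0.0678·8/12) = 126.5087 × 1.046237 = 132.3581
Value (long) = (F − K)·e^(−rT) = (132.3581 − 135.67) × 0.955806 = -3.1655
Value = -$3.17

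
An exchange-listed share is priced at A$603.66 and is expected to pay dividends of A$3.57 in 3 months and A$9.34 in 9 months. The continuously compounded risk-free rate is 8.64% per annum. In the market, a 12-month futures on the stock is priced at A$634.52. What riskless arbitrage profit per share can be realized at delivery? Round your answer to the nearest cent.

A$10.26 per share

PV(dividends) I = 3.57·e^(−0.0864·3/12) + 9.34·e^(−0.0864·9/12) = 12.2477
Fair futures F* = (S − I)·e^(rT) = (603.66 − 12.2477)·e^0.086400 = 591.4123 × 1.090242 = 644.7825
Market A$634.52 < fair 644.7825: forward underpriced → reverse cash-and-carry (short the stock, invest proceeds at r, pay the dividends, go long the forward).
Profit at T = |F_mkt − F*| = |634.52 − 644.7825| = A$10.26 per share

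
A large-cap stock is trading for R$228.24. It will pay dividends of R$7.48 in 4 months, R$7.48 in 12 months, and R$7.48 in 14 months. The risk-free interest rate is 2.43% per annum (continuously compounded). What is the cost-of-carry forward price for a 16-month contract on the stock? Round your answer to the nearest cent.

R$213.04

PV(dividends) I = 7.48·e^(−0.0243·4/12) + 7.48·e^(−0.0243·12/12) + 7.48·e^(−0.0243·14/12)
I = 7.4197 + 7.3004 + 7.2709 = 21.9910
F = (S − I)·e^(rT) = (228.24 − 21.9910) · e^(0.0243·16/12)
= 206.2490 · e^0.032400 = 206.2490 × 1.032931 = R$213.04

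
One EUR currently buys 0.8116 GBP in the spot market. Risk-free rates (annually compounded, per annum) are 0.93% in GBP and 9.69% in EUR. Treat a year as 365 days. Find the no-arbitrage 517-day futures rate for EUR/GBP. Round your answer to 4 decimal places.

0.7213

By covered interest parity, F = S · (1+r_GBP)^T / (1+r_EUR)^T
= 0.8116 × 1.013198 / 1.139972 = 0.8116 × 0.888792
F = 0.7213 GBP per EUR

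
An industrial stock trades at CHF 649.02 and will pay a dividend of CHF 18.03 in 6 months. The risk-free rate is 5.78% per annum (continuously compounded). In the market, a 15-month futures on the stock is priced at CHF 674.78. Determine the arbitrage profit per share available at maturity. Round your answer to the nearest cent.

CHF 4.04 per share

PV(dividends) I = 18.03·e^(−0.0578·6/12) = 17.5164
Fair futures F* = (S − I)·e^(rT) = (649.02 − 17.5164)·e^0.072250 = 631.5036 × 1.074924 = 678.8184
Market CHF 674.78 < fair 678.8184: forward underpriced → reverse cash-and-carry (short the stock, invest proceeds at r, pay the dividends, go long the forward).
Profit at T = |F_mkt − F*| = |674.78 − 678.8184| = CHF 4.04 per share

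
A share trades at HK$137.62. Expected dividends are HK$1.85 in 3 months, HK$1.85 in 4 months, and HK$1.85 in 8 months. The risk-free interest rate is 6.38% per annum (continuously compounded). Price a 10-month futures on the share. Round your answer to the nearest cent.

HK$139.43

PV(dividends) I = 1.85·e^(−0.0638·3/12) + 1.85·e^(−0.0638·4/12) + 1.85·e^(−0.0638·8/12)
I = 1.8207 + 1.8111 + 1.7730 = 5.4048
F = (S − I)·e^(rT) = (137.62 − 5.4048) · e^(0.0638·10/12)
= 132.2152 · e^0.053167 = 132.2152 × 1.054606 = HK$139.43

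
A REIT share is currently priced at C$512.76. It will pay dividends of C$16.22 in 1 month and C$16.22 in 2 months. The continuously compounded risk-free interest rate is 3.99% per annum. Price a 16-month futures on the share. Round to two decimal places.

C$506.74

PV(dividends) I = 16.22·e^(−0.0399·1/12) + 16.22·e^(−0.0399·2/12)
I = 16.1662 + 16.1125 = 32.2787
F = (S − I)·e^(rT) = (512.76 − 32.2787) · e^(0.0399·16/12)
= 480.4813 · e^0.053200 = 480.4813 × 1.054641 = C$506.74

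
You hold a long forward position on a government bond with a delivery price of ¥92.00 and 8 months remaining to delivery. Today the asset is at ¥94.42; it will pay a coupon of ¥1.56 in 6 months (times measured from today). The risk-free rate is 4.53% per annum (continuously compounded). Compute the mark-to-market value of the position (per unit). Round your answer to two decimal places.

PV(remaining coupons) I = 1.56·e^(−0.0453·6/12) = 1.5251
Current forward F = (S − I)·e^(rT) = (94.42 − 1.5251)·e^(0.0453·8/12) = 92.8949 × 1.030661 = 95.7432
Value (long) = (F − K)·e^(−rT) = (95.7432 − 92.00) × 0.970251 = 3.6318
Value = ¥3.63

¥3.63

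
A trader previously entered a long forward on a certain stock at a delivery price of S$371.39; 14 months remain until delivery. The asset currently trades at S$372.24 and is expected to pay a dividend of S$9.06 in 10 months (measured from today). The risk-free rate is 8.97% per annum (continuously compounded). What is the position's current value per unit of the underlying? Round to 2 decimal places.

S$29.34

PV(remaining dividends) I = 9.06·e^(−0.0897·10/12) = 8.4075
Current forward F = (S − I)·e^(rT) = (372.24 − 8.4075)·e^(0.0897·14/12) = 363.8325 × 1.110322 = 403.9712
Value (long) = (F − K)·e^(−rT) = (403.9712 − 371.39) × 0.900640 = 29.3439
Value = S$29.34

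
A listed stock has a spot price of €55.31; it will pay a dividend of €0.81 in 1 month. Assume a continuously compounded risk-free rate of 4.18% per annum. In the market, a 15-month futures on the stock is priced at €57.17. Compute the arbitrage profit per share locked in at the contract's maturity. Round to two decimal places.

€0.26 per share

PV(dividends) I = 0.81·e^(−0.0418·1/12) = 0.8072
Fair futures F* = (S − I)·e^(rT) = (55.31 − 0.8072)·e^0.052250 = 54.5028 × 1.053639 = 57.4263
Market €57.17 < fair 57.4263: forward underpriced → reverse cash-and-carry (short the stock, invest proceeds at r, pay the dividends, go long the forward).
Profit at T = |F_mkt − F*| = |57.17 − 57.4263| = €0.26 per share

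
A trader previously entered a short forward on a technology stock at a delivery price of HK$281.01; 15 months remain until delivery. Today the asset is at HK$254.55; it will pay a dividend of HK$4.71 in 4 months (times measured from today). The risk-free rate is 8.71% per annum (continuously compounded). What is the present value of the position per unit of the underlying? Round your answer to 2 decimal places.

PV(remaining dividends) I = 4.71·e^(−0.0871·4/12) = 4.5752
Current forward F = (S − I)·e^(rT) = (254.55 − 4.5752)·e^(0.0871·15/12) = 249.9748 × 1.115023 = 278.7277
Value (long) = (F − K)·e^(−rT) = (278.7277 − 281.01) × 0.896843 = -2.0469
Short position value = −(long value) = HK$2.05

HK$2.05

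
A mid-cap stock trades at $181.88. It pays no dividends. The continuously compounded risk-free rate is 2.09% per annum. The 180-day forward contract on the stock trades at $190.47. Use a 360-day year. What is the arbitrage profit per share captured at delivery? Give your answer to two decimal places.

$6.68 per share

Fair forward: F* = S·e^(carry·T), with carry = r = 0.0209
F* = 181.88 · e^(0.0209 × 180/360) = 181.88 · e^0.010450 = 181.88 × 1.010505 = $183.7906
Market $190.47 > fair $183.7906: forward overpriced → cash-and-carry (buy spot, short the forward).
At maturity, profit = |F_mkt − F*| = |190.47 − 183.7906| = $6.68 per share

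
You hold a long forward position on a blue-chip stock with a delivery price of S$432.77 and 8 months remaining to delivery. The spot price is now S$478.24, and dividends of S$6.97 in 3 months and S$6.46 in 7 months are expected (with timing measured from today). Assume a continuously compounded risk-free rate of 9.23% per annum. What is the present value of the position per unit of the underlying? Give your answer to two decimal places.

S$58.36

PV(remaining dividends) I = 6.97·e^(−0.0923·3/12) + 6.46·e^(−0.0923·7/12) = 12.9324
Current forward F = (S − I)·e^(rT) = (478.24 − 12.9324)·e^(0.0923·8/12) = 465.3076 × 1.063466 = 494.8388
Value (long) = (F − K)·e^(−rT) = (494.8388 − 432.77) × 0.940322 = 58.3647
Value = S$58.36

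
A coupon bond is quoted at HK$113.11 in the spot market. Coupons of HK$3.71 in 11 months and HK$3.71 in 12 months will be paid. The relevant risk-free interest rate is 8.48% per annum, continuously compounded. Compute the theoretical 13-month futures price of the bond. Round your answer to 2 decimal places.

HK$116.49

PV(coupons) I = 3.71·e^(−0.0848·11/12) + 3.71·e^(−0.0848·12/12)
I = 3.4325 + 3.4084 = 6.8409
F = (S − I)·e^(rT) = (113.11 − 6.8409) · e^(0.0848·13/12)
= 106.2691 · e^0.091867 = 106.2691 × 1.096219 = HK$116.49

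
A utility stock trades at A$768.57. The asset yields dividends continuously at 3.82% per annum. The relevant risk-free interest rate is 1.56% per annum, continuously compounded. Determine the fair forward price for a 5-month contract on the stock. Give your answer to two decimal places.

A$761.37

F = S·e^((r − q)T) = 768.57 · e^((0.0156 − 0.0382) × 5/12)
= 768.57 · e^-0.009417 = 768.57 × 0.990627
F = A$761.37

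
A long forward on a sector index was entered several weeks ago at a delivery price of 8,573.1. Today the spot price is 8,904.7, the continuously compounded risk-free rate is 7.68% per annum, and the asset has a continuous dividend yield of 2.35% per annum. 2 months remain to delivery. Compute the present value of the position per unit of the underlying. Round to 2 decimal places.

405.83

Current fair forward for the remaining 2 months: F = S·e^((r − q)·T), (r − q) = 0.0768 − 0.0235 = 0.0533
F = 8904.7 · e^(0.0533 × 2/12) = 8904.7 × 1.00892291 = 8984.1558
Value of long forward = (F − K)·e^(−rT) = (8984.1558 − 8573.1) · e^(−0.0768·2/12)
= 411.0558 × 0.98728157 = 405.83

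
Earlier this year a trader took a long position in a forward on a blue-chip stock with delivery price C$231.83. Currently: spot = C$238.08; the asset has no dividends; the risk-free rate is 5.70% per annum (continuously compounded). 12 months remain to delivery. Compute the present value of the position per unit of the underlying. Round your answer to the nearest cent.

C$19.09

Current fair forward for the remaining 12 months: F = S·e^(r·T), r = 0.0570
F = 238.08 · e^(0.0570 × 12/12) = 238.08 × 1.058656 = 252.0448
Value of long forward = (F − K)·e^(−rT) = (252.0448 − 231.83) · e^(−0.0570·12/12)
= 20.2148 × 0.944594 = 19.09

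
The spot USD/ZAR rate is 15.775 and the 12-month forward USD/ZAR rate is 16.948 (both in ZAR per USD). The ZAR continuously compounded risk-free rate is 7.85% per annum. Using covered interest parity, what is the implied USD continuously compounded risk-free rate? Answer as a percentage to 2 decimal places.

F = S·e^((r_ZAR − r_USD)T) ⇒ r_USD = r_ZAR − ln(F/S)/T
ln(16.948/15.775) = 0.071723; /(12/12) = 0.071723
r_USD = 0.0785 − 0.071723 = 0.006777
r_USD = 0.68%

0.68%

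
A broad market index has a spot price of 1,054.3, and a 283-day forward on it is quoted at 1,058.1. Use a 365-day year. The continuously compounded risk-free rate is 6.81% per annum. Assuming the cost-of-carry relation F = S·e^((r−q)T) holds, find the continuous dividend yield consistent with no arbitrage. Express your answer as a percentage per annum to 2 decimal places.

6.35%

From F = S·e^((r−q)T): (r − q) = ln(F/S)/T
ln(1058.1/1054.3) = ln(1.003604) = 0.003598
(r − q) = 0.003598 / (283/365) = 0.004641
q = r − ln(F/S)/T = 0.0681 − 0.004641 = 0.063459
q = 6.35%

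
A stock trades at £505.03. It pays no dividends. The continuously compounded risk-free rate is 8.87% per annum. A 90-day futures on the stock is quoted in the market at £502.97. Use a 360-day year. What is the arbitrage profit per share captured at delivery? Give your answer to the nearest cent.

Fair futures: F* = S·e^(carry·T), with carry = r = 0.0887
F* = 505.03 · e^(0.0887 × 90/360) = 505.03 · e^0.022175 = 505.03 × 1.022423 = £516.3543
Market £502.97 < fair £516.3543: forward underpriced → reverse cash-and-carry (short spot, go long the forward).
At maturity, profit = |F_mkt − F*| = |502.97 − 516.3543| = £13.38 per share

£13.38 per share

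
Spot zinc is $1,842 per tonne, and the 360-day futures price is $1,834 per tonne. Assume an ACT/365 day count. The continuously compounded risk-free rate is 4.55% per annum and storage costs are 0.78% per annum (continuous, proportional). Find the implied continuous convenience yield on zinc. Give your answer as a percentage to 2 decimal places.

F = S·e^((r+u−y)T) ⇒ (r+u−y) = ln(F/S)/T
ln(1834/1842) = -0.004353; /T ⇒ -0.004413
y = r + u − ln(F/S)/T = 0.0455 + 0.0078 + 0.004413 = 0.057713
y = 5.77%

5.77%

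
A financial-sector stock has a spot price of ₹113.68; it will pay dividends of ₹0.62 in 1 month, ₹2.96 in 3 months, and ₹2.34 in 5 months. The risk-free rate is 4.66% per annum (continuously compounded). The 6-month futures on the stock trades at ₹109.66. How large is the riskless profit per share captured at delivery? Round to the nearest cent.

PV(dividends) I = 0.62·e^(−0.0466·1/12) + 2.96·e^(−0.0466·3/12) + 2.34·e^(−0.0466·5/12) = 5.8383
Fair futures F* = (S − I)·e^(rT) = (113.68 − 5.8383)·e^0.023300 = 107.8417 × 1.023574 = 110.3840
Market ₹109.66 < fair 110.3840: forward underpriced → reverse cash-and-carry (short the stock, invest proceeds at r, pay the dividends, go long the forward).
Profit at T = |F_mkt − F*| = |109.66 − 110.3840| = ₹0.72 per share

₹0.72 per share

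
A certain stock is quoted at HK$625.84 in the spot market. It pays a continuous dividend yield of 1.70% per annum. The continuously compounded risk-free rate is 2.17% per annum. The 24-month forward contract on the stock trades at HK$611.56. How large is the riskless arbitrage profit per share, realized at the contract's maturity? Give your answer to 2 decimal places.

Fair forward: F* = S·e^(carry·T), with carry = (r − q) = 0.0217 − 0.0170 = 0.0047
F* = 625.84 · e^(0.0047 × 24/12) = 625.84 · e^0.009400 = 625.84 × 1.009444 = HK$631.7504
Market HK$611.56 < fair HK$631.7504: forward underpriced → reverse cash-and-carry (short spot, go long the forward).
At maturity, profit = |F_mkt − F*| = |611.56 − 631.7504| = HK$20.19 per share

HK$20.19 per share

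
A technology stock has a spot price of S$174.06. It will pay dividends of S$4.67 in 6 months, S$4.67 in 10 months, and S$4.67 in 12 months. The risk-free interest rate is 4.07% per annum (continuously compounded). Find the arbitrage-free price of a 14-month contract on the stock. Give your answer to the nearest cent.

PV(dividends) I = 4.67·e^(−0.0407·6/12) + 4.67·e^(−0.0407·10/12) + 4.67·e^(−0.0407·12/12)
I = 4.5759 + 4.5143 + 4.4837 = 13.5739
F = (S − I)·e^(rT) = (174.06 − 13.5739) · e^(0.0407·14/12)
= 160.4861 · e^0.047483 = 160.4861 × 1.048628 = S$168.29

S$168.29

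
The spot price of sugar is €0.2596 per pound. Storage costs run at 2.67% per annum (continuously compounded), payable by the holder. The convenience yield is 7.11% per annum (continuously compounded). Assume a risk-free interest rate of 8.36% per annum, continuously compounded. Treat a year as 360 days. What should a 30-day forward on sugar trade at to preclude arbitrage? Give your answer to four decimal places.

Net carry = r + u − y = 0.0836 + 0.0267 − 0.0711 = 0.0392
F = S·e^((r+u−y)T) = 0.2596 · e^(0.0392 × 30/360) = 0.2596 · e^0.003267
= 0.2596 × 1.003272 = €0.2604 per pound

€0.2604 per pound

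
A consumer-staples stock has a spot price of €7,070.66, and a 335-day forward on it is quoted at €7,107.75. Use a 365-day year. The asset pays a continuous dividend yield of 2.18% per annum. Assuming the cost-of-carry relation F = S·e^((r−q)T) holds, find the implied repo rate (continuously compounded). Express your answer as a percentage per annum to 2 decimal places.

From F = S·e^((r−q)T): (r − q) = ln(F/S)/T
ln(7107.75/7070.66) = ln(1.005246) = 0.005232
(r − q) = 0.005232 / (335/365) = 0.005701
r = ln(F/S)/T + q = 0.005701 + 0.0218 = 0.027501
r = 2.75%

2.75%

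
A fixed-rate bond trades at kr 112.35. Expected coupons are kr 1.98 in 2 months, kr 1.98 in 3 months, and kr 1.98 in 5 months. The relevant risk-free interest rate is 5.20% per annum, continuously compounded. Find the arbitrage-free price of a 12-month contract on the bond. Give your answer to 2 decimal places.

kr 112.18

PV(coupons) I = 1.98·e^(−0.0520·2/12) + 1.98·e^(−0.0520·3/12) + 1.98·e^(−0.0520·5/12)
I = 1.9629 + 1.9544 + 1.9376 = 5.8549
F = (S − I)·e^(rT) = (112.35 − 5.8549) · e^(0.0520·12/12)
= 106.4951 · e^0.052000 = 106.4951 × 1.053376 = kr 112.18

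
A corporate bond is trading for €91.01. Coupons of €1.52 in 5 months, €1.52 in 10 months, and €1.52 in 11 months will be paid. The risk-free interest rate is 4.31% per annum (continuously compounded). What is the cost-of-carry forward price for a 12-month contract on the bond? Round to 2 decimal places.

€90.40

PV(coupons) I = 1.52·e^(−0.0431·5/12) + 1.52·e^(−0.0431·10/12) + 1.52·e^(−0.0431·11/12)
I = 1.4929 + 1.4664 + 1.4611 = 4.4204
F = (S − I)·e^(rT) = (91.01 − 4.4204) · e^(0.0431·12/12)
= 86.5896 · e^0.043100 = 86.5896 × 1.044042 = €90.40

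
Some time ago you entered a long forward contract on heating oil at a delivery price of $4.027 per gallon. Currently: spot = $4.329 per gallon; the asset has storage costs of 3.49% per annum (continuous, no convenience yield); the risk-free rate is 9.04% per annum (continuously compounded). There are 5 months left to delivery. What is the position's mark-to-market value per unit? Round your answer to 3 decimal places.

$0.514 per gallon

Current fair forward for the remaining 5 months: F = S·e^((r + u)·T), (r + u) = 0.0904 + 0.0349 = 0.1253
F = 4.329 · e^(0.1253 × 5/12) = 4.329 × 1.053595 = 4.5610
Value of long forward = (F − K)·e^(−rT) = (4.5610 − 4.027) · e^(−0.0904·5/12)
= 0.5340 × 0.963034 = 0.514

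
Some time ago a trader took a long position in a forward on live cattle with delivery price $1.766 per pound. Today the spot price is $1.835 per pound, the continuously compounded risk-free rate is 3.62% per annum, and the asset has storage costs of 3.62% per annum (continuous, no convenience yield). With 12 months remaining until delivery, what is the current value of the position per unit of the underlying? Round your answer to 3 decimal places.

$0.199 per pound

Current fair forward for the remaining 12 months: F = S·e^((r + u)·T), (r + u) = 0.0362 + 0.0362 = 0.0724
F = 1.835 · e^(0.0724 × 12/12) = 1.835 × 1.075085 = 1.9728
Value of long forward = (F − K)·e^(−rT) = (1.9728 − 1.766) · e^(−0.0362·12/12)
= 0.2068 × 0.964447 = 0.199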